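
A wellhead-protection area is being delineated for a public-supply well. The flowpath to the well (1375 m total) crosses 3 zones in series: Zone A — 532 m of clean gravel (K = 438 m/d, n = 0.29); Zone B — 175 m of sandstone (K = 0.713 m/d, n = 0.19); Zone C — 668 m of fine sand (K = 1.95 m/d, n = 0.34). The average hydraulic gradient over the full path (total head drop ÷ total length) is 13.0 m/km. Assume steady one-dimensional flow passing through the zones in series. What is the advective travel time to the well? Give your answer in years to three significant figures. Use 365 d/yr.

For zones in series the flux q is common to all zones; the equivalent conductivity is the harmonic (thickness-weighted) mean, K_eq = L_total / Σ(L_j/K_j).
Σ(L/K) = 532/438 + 175/0.713 + 668/1.95 = 1.215 + 245.4 + 342.6 = 589.2 d
K_eq = L_total / Σ(L/K) = 1375 / 589.2 = 2.334 m/d
q = K_eq · i = 2.334 × 0.013 = 0.03034 m/d (same in every zone)
Zone A: v = q/n = 0.03034/0.29 = 0.1046 m/d → t_A = 532/0.1046 = 5086 d
Zone B: v = q/n = 0.03034/0.19 = 0.1597 m/d → t_B = 175/0.1597 = 1096 d
Zone C: v = q/n = 0.03034/0.34 = 0.08923 m/d → t_C = 668/0.08923 = 7487 d
Total t = 5086 + 1096 + 7487 = 13670 d
   = 13670 / 365 = 37.4 yr

37.4 years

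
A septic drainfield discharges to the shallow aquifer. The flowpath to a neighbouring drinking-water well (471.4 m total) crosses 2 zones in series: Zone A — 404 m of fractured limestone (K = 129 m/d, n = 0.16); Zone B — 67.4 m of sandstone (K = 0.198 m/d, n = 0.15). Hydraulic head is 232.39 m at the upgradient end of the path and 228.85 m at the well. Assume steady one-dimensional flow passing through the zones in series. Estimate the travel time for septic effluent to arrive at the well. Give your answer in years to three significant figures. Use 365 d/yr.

Total head drop ΔH = 232.39 − 228.85 = 3.54 m
Steady 1-D flow in series ⇒ the Darcy flux q is identical in every zone and the zone head losses add (resistances L/K in series).
Σ(L/K) = 404/129 + 67.4/0.198 = 3.132 + 340.4 = 343.5 d
q = ΔH / Σ(L/K) = 3.54 / 343.5 = 0.01030 m/d (same in every zone)
Zone A: v = q/n = 0.01030/0.16 = 0.06440 m/d → t_A = 404/0.06440 = 6273 d
Zone B: v = q/n = 0.01030/0.15 = 0.06870 m/d → t_B = 67.4/0.06870 = 981.1 d
Total t = 6273 + 981.1 = 7254 d
   = 7254 / 365 = 19.9 yr

19.9 years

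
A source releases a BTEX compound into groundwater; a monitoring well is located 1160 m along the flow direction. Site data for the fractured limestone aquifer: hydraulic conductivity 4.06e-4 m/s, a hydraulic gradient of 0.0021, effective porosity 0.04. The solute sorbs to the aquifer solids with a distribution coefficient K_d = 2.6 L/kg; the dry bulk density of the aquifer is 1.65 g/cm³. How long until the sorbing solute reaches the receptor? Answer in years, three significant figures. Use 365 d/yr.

187 years

K = 4.06e-4 m/s × 86400 s/d = 35.08 m/d
q = Ki = 35.08 × 0.0021 = 0.07366 m/d
v = Ki/n = 35.08·0.0021/0.04 = 1.842 m/d
Retardation R = 1 + ρ_b·K_d/n = 1 + 1.65×2.6/0.04 = 108.3
Contaminant velocity v_c = v/R = 1.842/108.3 = 0.01701 m/d
t = L/v_c = 1160/0.01701 = 68180 d
   = 68180/365 = 187 yr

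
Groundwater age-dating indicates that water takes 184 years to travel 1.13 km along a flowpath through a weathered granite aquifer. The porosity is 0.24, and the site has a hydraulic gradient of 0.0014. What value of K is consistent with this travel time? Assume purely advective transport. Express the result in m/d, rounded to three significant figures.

t = 184 years = 67160 d
L = 1.13 km = 1130 m
v = L / t = 1130 / 67160 = 0.01683 m/d
K = v · n / i = 0.01683 × 0.24 / 0.0014 = 2.88 m/d

2.88 m/d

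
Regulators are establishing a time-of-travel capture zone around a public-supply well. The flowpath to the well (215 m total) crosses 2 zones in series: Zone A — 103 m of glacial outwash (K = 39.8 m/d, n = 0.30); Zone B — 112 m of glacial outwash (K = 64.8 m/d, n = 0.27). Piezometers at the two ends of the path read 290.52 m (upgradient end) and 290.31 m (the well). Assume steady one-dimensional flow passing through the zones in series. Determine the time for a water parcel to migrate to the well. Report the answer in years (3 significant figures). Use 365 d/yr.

Total head drop ΔH = 290.52 − 290.31 = 0.21 m
Steady 1-D flow in series ⇒ the Darcy flux q is identical in every zone and the zone head losses add (resistances L/K in series).
Σ(L/K) = 103/39.8 + 112/64.8 = 2.588 + 1.728 = 4.316 d
q = ΔH / Σ(L/K) = 0.21 / 4.316 = 0.04865 m/d (same in every zone)
Zone A: v = q/n = 0.04865/0.30 = 0.1622 m/d → t_A = 103/0.1622 = 635.1 d
Zone B: v = q/n = 0.04865/0.27 = 0.1802 m/d → t_B = 112/0.1802 = 621.6 d
Total t = 635.1 + 621.6 = 1257 d
   = 1257 / 365 = 3.44 yr

3.44 years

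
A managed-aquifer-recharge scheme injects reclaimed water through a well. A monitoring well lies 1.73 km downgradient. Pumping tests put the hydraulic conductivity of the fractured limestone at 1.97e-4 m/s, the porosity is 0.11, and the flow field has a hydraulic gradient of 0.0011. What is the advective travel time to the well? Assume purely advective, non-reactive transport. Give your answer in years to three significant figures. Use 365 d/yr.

27.8 years

K = 1.97e-4 m/s × 86400 s/d = 17.02 m/d
Specific discharge q = 17.02 × 0.0011 = 0.01872 m/d
v_s = q/n_e = 0.01872/0.11 = 0.1702 m/d
L = 1.73 km = 1730 m
t = L / v = 1730 / 0.1702 = 10160 d
   = 10160 / 365 = 27.8 yr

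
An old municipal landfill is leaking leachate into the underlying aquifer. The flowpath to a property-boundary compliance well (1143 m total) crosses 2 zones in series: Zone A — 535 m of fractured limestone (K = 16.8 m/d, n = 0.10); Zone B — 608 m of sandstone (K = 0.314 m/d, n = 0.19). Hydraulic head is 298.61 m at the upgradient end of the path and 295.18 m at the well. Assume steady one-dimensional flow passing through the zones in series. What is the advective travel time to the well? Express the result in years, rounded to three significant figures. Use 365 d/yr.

Total head drop ΔH = 298.61 − 295.18 = 3.43 m
Steady 1-D flow in series ⇒ the Darcy flux q is identical in every zone and the zone head losses add (resistances L/K in series).
Σ(L/K) = 535/16.8 + 608/0.314 = 31.85 + 1936 = 1968 d
q = ΔH / Σ(L/K) = 3.43 / 1968 = 0.001743 m/d (same in every zone)
Zone A: v = q/n = 0.001743/0.10 = 0.01743 m/d → t_A = 535/0.01743 = 30700 d
Zone B: v = q/n = 0.001743/0.19 = 0.009172 m/d → t_B = 608/0.009172 = 66290 d
Total t = 30700 + 66290 = 96980 d
   = 96980 / 365 = 266 yr

266 years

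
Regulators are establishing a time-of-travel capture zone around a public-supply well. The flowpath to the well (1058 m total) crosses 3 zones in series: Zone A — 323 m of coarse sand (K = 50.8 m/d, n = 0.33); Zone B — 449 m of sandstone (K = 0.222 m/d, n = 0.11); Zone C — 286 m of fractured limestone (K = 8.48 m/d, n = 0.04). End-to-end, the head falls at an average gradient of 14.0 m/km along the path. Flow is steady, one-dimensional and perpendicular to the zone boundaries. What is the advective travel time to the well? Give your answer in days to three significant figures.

For zones in series the flux q is common to all zones; the equivalent conductivity is the harmonic (thickness-weighted) mean, K_eq = L_total / Σ(L_j/K_j).
Σ(L/K) = 323/50.8 + 449/0.222 + 286/8.48 = 6.358 + 2023 + 33.73 = 2063 d
K_eq = L_total / Σ(L/K) = 1058 / 2063 = 0.5129 m/d
q = K_eq · i = 0.5129 × 0.014 = 0.007181 m/d (same in every zone)
Zone A: v = q/n = 0.007181/0.33 = 0.02176 m/d → t_A = 323/0.02176 = 14840 d
Zone B: v = q/n = 0.007181/0.11 = 0.06528 m/d → t_B = 449/0.06528 = 6878 d
Zone C: v = q/n = 0.007181/0.04 = 0.1795 m/d → t_C = 286/0.1795 = 1593 d
Total t = 14840 + 6878 + 1593 = 23310 d

23300 days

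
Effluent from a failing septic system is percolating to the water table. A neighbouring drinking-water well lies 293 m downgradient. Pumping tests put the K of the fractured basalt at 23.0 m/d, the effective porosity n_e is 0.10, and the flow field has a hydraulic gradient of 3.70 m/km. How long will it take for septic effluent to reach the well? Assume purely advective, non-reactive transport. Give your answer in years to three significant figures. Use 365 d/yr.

Specific discharge q = 23.0 × 0.0037 = 0.08510 m/d
v = Ki/n = 23.0·0.0037/0.10 = 0.8510 m/d
t = L / v = 293 / 0.8510 = 344.3 d
   = 344.3 / 365 = 0.943 yr

0.943 years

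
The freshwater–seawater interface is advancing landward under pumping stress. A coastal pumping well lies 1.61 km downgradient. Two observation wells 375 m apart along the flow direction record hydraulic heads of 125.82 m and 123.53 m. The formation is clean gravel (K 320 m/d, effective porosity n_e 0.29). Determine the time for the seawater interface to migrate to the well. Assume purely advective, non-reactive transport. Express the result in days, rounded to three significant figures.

239 days

Hydraulic gradient i = (125.82 − 123.53) / 375 = 2.29 / 375 = 0.006107
Darcy flux q = K·i = 320 × 0.006107 = 1.954 m/d
v_s = q/n_e = 1.954/0.29 = 6.738 m/d
L = 1.61 km = 1610 m
t = L / v = 1610 / 6.738 = 238.9 d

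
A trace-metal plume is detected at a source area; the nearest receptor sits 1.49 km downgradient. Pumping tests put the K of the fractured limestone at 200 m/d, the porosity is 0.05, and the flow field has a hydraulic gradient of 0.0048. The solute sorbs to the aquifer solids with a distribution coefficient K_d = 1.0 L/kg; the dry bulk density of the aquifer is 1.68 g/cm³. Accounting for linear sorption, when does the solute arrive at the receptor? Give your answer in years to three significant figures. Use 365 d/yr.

7.36 years

q = Ki = 200 × 0.0048 = 0.9600 m/d
v_s = q/n_e = 0.9600/0.05 = 19.20 m/d
Retardation R = 1 + ρ_b·K_d/n = 1 + 1.68×1.0/0.05 = 34.60
Contaminant velocity v_c = v/R = 19.20/34.60 = 0.5549 m/d
L = 1.49 km = 1490 m
t = L/v_c = 1490/0.5549 = 2685 d
   = 2685/365 = 7.36 yr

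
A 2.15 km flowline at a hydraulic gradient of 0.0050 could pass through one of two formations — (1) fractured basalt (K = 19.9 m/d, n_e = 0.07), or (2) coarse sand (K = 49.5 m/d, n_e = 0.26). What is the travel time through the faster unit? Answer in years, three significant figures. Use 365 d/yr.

Unit 1 (fractured basalt): v = 19.9×0.0050/0.07 = 1.421 m/d, t = 2150/1.421 = 1513 d
Unit 2 (coarse sand): v = 49.5×0.0050/0.26 = 0.9519 m/d, t = 2150/0.9519 = 2259 d
Faster: 1513 d / 365 = 4.14 yr

4.14 years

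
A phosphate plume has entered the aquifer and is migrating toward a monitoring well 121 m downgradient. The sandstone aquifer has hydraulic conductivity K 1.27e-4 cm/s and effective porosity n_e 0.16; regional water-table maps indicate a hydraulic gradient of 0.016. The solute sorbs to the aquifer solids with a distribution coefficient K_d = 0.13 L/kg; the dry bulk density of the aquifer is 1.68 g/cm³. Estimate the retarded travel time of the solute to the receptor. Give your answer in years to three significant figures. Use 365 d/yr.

71.5 years

K = 1.27e-4 cm/s × 864 = 0.1097 m/d
Darcy flux q = K·i = 0.1097 × 0.016 = 0.001756 m/d
Seepage velocity v = q / n = 0.001756 / 0.16 = 0.01097 m/d
Retardation R = 1 + ρ_b·K_d/n = 1 + 1.68×0.13/0.16 = 2.365
Contaminant velocity v_c = v/R = 0.01097/2.365 = 0.004640 m/d
t = L/v_c = 121/0.004640 = 26080 d
   = 26080/365 = 71.5 yr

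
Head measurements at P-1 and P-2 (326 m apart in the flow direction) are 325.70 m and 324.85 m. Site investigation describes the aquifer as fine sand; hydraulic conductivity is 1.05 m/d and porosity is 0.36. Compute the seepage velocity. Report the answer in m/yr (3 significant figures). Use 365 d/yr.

2.78 m/yr

Hydraulic gradient i = (325.70 − 324.85) / 326 = 0.85 / 326 = 0.002607
q = Ki = 1.05 × 0.002607 = 0.002738 m/d
Seepage velocity v = q / n = 0.002738 / 0.36 = 0.007605 m/d
   = 0.007605 × 365 = 2.78 m/yr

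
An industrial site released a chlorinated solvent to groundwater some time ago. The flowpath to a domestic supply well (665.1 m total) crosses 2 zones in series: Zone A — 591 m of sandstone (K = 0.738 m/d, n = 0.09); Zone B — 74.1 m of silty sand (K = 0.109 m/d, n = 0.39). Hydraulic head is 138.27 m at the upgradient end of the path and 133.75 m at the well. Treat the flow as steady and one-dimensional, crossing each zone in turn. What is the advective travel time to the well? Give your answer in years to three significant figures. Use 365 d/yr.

73.7 years

Total head drop ΔH = 138.27 − 133.75 = 4.52 m
Steady 1-D flow in series ⇒ the Darcy flux q is identical in every zone and the zone head losses add (resistances L/K in series).
Σ(L/K) = 591/0.738 + 74.1/0.109 = 800.8 + 679.8 = 1481 d
q = ΔH / Σ(L/K) = 4.52 / 1481 = 0.003053 m/d (same in every zone)
Zone A: v = q/n = 0.003053/0.09 = 0.03392 m/d → t_A = 591/0.03392 = 17420 d
Zone B: v = q/n = 0.003053/0.39 = 0.007828 m/d → t_B = 74.1/0.007828 = 9467 d
Total t = 17420 + 9467 = 26890 d
   = 26890 / 365 = 73.7 yr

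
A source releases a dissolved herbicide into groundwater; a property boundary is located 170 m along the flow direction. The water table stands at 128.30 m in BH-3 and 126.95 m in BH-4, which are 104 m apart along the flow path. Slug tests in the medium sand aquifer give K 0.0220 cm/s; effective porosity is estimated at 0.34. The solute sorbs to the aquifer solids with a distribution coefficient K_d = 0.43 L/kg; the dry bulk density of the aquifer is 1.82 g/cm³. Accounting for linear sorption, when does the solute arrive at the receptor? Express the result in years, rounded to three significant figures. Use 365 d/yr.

Hydraulic gradient i = (128.30 − 126.95) / 104 = 1.35 / 104 = 0.01298
K = 0.0220 cm/s × 864 = 19.01 m/d
q = Ki = 19.01 × 0.01298 = 0.2467 m/d
v = Ki/n = 19.01·0.01298/0.34 = 0.7257 m/d
Retardation R = 1 + ρ_b·K_d/n = 1 + 1.82×0.43/0.34 = 3.302
Contaminant velocity v_c = v/R = 0.7257/3.302 = 0.2198 m/d
t = L/v_c = 170/0.2198 = 773.5 d
   = 773.5/365 = 2.12 yr

2.12 years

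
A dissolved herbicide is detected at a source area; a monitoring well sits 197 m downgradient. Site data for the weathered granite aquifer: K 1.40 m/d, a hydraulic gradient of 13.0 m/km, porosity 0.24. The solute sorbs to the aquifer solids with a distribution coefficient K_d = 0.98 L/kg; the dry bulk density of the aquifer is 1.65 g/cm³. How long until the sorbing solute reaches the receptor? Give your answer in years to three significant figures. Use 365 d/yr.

q = Ki = 1.40 × 0.013 = 0.01820 m/d
v = Ki/n = 1.40·0.013/0.24 = 0.07583 m/d
Retardation R = 1 + ρ_b·K_d/n = 1 + 1.65×0.98/0.24 = 7.738
Contaminant velocity v_c = v/R = 0.07583/7.738 = 0.009801 m/d
t = L/v_c = 197/0.009801 = 20100 d
   = 20100/365 = 55.1 yr

55.1 years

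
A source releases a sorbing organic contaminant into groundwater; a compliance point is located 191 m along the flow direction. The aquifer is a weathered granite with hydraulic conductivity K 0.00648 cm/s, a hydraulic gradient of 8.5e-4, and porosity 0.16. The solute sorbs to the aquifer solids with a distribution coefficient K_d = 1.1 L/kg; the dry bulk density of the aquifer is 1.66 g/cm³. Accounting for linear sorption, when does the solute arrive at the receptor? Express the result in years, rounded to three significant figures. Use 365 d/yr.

218 years

K = 0.00648 cm/s × 864 = 5.599 m/d
Darcy flux q = K·i = 5.599 × 8.5e-4 = 0.004759 m/d
Average linear velocity = 0.004759 / 0.16 = 0.02974 m/d
Retardation R = 1 + ρ_b·K_d/n = 1 + 1.66×1.1/0.16 = 12.41
Contaminant velocity v_c = v/R = 0.02974/12.41 = 0.002396 m/d
t = L/v_c = 191/0.002396 = 79710 d
   = 79710/365 = 218 yr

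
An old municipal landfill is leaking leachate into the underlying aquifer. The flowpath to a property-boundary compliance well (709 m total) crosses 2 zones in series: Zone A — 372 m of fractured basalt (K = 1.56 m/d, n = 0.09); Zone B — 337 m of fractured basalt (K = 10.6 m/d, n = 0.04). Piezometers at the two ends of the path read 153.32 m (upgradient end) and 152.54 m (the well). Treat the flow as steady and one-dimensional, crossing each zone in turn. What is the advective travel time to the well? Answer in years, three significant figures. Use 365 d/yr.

Total head drop ΔH = 153.32 − 152.54 = 0.78 m
Continuity: the same q passes through each zone, so ΔH = q·Σ(L_j/K_j) — the zones act as resistances in series.
Σ(L/K) = 372/1.56 + 337/10.6 = 238.5 + 31.79 = 270.3 d
q = ΔH / Σ(L/K) = 0.78 / 270.3 = 0.002886 m/d (same in every zone)
Zone A: v = q/n = 0.002886/0.09 = 0.03207 m/d → t_A = 372/0.03207 = 11600 d
Zone B: v = q/n = 0.002886/0.04 = 0.07215 m/d → t_B = 337/0.07215 = 4671 d
Total t = 11600 + 4671 = 16270 d
   = 16270 / 365 = 44.6 yr

44.6 years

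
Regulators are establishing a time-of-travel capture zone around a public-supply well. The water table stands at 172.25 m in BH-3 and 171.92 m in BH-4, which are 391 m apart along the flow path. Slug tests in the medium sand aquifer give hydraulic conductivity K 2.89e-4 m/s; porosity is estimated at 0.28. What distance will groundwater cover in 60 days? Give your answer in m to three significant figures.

4.52 m

Hydraulic gradient i = (172.25 − 171.92) / 391 = 0.33 / 391 = 8.440e-4
K = 2.89e-4 m/s × 86400 s/d = 24.97 m/d
Darcy flux q = K·i = 24.97 × 8.440e-4 = 0.02107 m/d
Seepage velocity v = q / n = 0.02107 / 0.28 = 0.07526 m/d
L = v × T = 0.07526 × 60 = 4.516 m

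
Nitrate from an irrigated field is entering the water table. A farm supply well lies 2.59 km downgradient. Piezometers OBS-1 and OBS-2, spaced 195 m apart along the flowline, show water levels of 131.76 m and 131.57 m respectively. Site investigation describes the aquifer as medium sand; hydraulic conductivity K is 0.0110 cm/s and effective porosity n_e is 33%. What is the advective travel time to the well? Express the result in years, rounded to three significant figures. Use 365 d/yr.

253 years

Hydraulic gradient i = (131.76 − 131.57) / 195 = 0.19 / 195 = 9.744e-4
K = 0.0110 cm/s × 864 = 9.504 m/d
Specific discharge q = 9.504 × 9.744e-4 = 0.009260 m/d
Average linear velocity = 0.009260 / 0.33 = 0.02806 m/d
L = 2.59 km = 2590 m
t = L / v = 2590 / 0.02806 = 92300 d
   = 92300 / 365 = 253 yr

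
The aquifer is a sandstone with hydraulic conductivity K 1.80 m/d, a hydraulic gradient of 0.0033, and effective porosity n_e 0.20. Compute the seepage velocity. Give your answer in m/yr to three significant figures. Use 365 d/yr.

10.8 m/yr

q = Ki = 1.80 × 0.0033 = 0.005940 m/d
v_s = q/n_e = 0.005940/0.20 = 0.02970 m/d
   = 0.02970 × 365 = 10.8 m/yr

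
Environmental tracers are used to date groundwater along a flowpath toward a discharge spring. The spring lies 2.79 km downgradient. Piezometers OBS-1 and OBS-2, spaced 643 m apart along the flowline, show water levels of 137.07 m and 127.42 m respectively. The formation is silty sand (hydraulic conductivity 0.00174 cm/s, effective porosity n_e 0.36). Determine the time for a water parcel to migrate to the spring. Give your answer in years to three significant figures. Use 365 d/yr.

Hydraulic gradient i = (137.07 − 127.42) / 643 = 9.65 / 643 = 0.01501
K = 0.00174 cm/s × 864 = 1.503 m/d
Specific discharge q = 1.503 × 0.01501 = 0.02256 m/d
v_s = q/n_e = 0.02256/0.36 = 0.06267 m/d
L = 2.79 km = 2790 m
t = L / v = 2790 / 0.06267 = 44520 d
   = 44520 / 365 = 122 yr

122 years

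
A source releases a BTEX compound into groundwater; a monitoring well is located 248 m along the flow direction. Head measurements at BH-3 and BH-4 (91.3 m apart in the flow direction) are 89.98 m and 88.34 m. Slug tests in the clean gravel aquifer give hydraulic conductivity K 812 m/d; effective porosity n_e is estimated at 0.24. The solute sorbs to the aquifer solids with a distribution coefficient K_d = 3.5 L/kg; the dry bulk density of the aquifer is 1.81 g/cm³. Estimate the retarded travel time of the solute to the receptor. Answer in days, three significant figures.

112 days

Hydraulic gradient i = (89.98 − 88.34) / 91.3 = 1.64 / 91.3 = 0.01796
q = Ki = 812 × 0.01796 = 14.59 m/d
Seepage velocity v = q / n = 14.59 / 0.24 = 60.77 m/d
Retardation R = 1 + ρ_b·K_d/n = 1 + 1.81×3.5/0.24 = 27.40
Contaminant velocity v_c = v/R = 60.77/27.40 = 2.218 m/d
t = L/v_c = 248/2.218 = 111.8 d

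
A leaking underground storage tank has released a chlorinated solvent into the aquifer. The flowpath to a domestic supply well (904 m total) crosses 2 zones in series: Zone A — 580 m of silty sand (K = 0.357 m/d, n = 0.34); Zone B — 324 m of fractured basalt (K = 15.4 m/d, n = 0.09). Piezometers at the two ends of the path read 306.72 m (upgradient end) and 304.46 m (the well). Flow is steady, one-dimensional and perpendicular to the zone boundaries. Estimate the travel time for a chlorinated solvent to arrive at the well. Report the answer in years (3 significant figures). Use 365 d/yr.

452 years

Total head drop ΔH = 306.72 − 304.46 = 2.26 m
Steady 1-D flow in series ⇒ the Darcy flux q is identical in every zone and the zone head losses add (resistances L/K in series).
Σ(L/K) = 580/0.357 + 324/15.4 = 1625 + 21.04 = 1646 d
q = ΔH / Σ(L/K) = 2.26 / 1646 = 0.001373 m/d (same in every zone)
Zone A: v = q/n = 0.001373/0.34 = 0.004039 m/d → t_A = 580/0.004039 = 143600 d
Zone B: v = q/n = 0.001373/0.09 = 0.01526 m/d → t_B = 324/0.01526 = 21230 d
Total t = 143600 + 21230 = 164800 d
   = 164800 / 365 = 452 yr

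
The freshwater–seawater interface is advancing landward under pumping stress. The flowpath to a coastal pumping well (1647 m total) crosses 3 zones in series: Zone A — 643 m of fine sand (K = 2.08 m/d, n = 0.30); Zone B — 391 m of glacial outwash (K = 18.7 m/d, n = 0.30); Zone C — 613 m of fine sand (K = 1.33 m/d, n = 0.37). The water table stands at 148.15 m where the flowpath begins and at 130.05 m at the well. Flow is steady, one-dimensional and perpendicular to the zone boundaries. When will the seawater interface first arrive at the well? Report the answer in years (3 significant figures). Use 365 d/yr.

64.3 years

Total head drop ΔH = 148.15 − 130.05 = 18.10 m
Continuity: the same q passes through each zone, so ΔH = q·Σ(L_j/K_j) — the zones act as resistances in series.
Σ(L/K) = 643/2.08 + 391/18.7 + 613/1.33 = 309.1 + 20.91 + 460.9 = 790.9 d
q = ΔH / Σ(L/K) = 18.10 / 790.9 = 0.02288 m/d (same in every zone)
Zone A: v = q/n = 0.02288/0.30 = 0.07628 m/d → t_A = 643/0.07628 = 8429 d
Zone B: v = q/n = 0.02288/0.30 = 0.07628 m/d → t_B = 391/0.07628 = 5126 d
Zone C: v = q/n = 0.02288/0.37 = 0.06185 m/d → t_C = 613/0.06185 = 9911 d
Total t = 8429 + 5126 + 9911 = 23470 d
   = 23470 / 365 = 64.3 yr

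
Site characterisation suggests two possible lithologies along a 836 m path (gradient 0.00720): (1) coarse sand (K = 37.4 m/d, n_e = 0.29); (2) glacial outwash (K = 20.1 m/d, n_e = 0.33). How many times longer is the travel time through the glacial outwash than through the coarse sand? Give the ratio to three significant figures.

Unit 1 (coarse sand): v = 37.4×0.0072/0.29 = 0.9286 m/d, t = 836/0.9286 = 900.3 d
Unit 2 (glacial outwash): v = 20.1×0.0072/0.33 = 0.4385 m/d, t = 836/0.4385 = 1906 d
t(glacial outwash) / t(coarse sand) = 1906/900.3 = 2.12

2.12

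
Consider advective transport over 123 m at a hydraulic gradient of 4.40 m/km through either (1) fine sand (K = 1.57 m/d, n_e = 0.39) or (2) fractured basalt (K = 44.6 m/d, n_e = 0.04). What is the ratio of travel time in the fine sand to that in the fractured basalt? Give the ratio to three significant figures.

Unit 1 (fine sand): v = 1.57×0.0044/0.39 = 0.01771 m/d, t = 123/0.01771 = 6944 d
Unit 2 (fractured basalt): v = 44.6×0.0044/0.04 = 4.906 m/d, t = 123/4.906 = 25.07 d
t(fine sand) / t(fractured basalt) = 6944/25.07 = 277

277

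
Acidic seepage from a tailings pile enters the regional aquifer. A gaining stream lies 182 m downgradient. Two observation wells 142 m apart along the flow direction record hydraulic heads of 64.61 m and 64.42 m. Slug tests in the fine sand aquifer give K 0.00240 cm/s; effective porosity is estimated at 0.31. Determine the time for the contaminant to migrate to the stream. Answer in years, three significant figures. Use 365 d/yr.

55.7 years

Hydraulic gradient i = (64.61 − 64.42) / 142 = 0.19 / 142 = 0.001338
K = 0.00240 cm/s × 864 = 2.074 m/d
Darcy flux q = K·i = 2.074 × 0.001338 = 0.002775 m/d
Seepage velocity v = q / n = 0.002775 / 0.31 = 0.008950 m/d
t = L / v = 182 / 0.008950 = 20330 d
   = 20330 / 365 = 55.7 yr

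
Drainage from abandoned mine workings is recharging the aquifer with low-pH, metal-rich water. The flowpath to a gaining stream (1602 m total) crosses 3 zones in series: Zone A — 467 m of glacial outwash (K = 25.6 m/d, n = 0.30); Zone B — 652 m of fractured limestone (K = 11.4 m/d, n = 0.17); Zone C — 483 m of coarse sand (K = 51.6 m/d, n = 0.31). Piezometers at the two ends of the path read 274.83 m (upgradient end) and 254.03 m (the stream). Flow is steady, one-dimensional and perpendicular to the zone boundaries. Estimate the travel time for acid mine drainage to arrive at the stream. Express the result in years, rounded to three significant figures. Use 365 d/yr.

Total head drop ΔH = 274.83 − 254.03 = 20.80 m
Continuity: the same q passes through each zone, so ΔH = q·Σ(L_j/K_j) — the zones act as resistances in series.
Σ(L/K) = 467/25.6 + 652/11.4 + 483/51.6 = 18.24 + 57.19 + 9.360 = 84.80 d
q = ΔH / Σ(L/K) = 20.80 / 84.80 = 0.2453 m/d (same in every zone)
Zone A: v = q/n = 0.2453/0.30 = 0.8177 m/d → t_A = 467/0.8177 = 571.1 d
Zone B: v = q/n = 0.2453/0.17 = 1.443 m/d → t_B = 652/1.443 = 451.9 d
Zone C: v = q/n = 0.2453/0.31 = 0.7913 m/d → t_C = 483/0.7913 = 610.4 d
Total t = 571.1 + 451.9 + 610.4 = 1633 d
   = 1633 / 365 = 4.48 yr

4.48 years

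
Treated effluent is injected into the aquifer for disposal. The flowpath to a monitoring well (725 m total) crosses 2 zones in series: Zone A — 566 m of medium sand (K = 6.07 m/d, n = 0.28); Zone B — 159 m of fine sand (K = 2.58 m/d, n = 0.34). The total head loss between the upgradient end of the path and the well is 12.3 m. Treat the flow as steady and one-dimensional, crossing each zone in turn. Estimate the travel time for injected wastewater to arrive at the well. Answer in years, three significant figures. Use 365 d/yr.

7.33 years

Steady 1-D flow in series ⇒ the Darcy flux q is identical in every zone and the zone head losses add (resistances L/K in series).
Σ(L/K) = 566/6.07 + 159/2.58 = 93.25 + 61.63 = 154.9 d
q = ΔH / Σ(L/K) = 12.3 / 154.9 = 0.07942 m/d (same in every zone)
Zone A: v = q/n = 0.07942/0.28 = 0.2836 m/d → t_A = 566/0.2836 = 1995 d
Zone B: v = q/n = 0.07942/0.34 = 0.2336 m/d → t_B = 159/0.2336 = 680.7 d
Total t = 1995 + 680.7 = 2676 d
   = 2676 / 365 = 7.33 yr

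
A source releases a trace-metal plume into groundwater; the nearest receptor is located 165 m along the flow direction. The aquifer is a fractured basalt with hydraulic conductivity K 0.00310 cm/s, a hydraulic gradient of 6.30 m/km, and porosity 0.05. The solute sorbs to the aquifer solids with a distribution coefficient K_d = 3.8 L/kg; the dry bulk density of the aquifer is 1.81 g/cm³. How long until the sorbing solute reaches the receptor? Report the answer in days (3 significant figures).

67700 days

K = 0.00310 cm/s × 864 = 2.678 m/d
q = Ki = 2.678 × 0.0063 = 0.01687 m/d
v_s = q/n_e = 0.01687/0.05 = 0.3375 m/d
Retardation R = 1 + ρ_b·K_d/n = 1 + 1.81×3.8/0.05 = 138.6
Contaminant velocity v_c = v/R = 0.3375/138.6 = 0.002436 m/d
t = L/v_c = 165/0.002436 = 67740 d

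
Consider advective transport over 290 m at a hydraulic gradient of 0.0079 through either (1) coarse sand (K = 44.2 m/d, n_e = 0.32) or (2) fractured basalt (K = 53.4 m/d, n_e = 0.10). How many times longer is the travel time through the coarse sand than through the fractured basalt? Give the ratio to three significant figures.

Unit 1 (coarse sand): v = 44.2×0.0079/0.32 = 1.091 m/d, t = 290/1.091 = 265.8 d
Unit 2 (fractured basalt): v = 53.4×0.0079/0.10 = 4.219 m/d, t = 290/4.219 = 68.74 d
t(coarse sand) / t(fractured basalt) = 265.8/68.74 = 3.87

3.87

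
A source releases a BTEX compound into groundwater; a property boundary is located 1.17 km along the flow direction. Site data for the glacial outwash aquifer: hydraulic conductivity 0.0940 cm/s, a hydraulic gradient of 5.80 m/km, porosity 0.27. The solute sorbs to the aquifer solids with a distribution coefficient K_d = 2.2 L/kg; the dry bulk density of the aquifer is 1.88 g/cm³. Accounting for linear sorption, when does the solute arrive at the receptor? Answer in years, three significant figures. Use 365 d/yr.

30.0 years

K = 0.0940 cm/s × 864 = 81.22 m/d
Specific discharge q = 81.22 × 0.0058 = 0.4711 m/d
Seepage velocity v = q / n = 0.4711 / 0.27 = 1.745 m/d
Retardation R = 1 + ρ_b·K_d/n = 1 + 1.88×2.2/0.27 = 16.32
Contaminant velocity v_c = v/R = 1.745/16.32 = 0.1069 m/d
L = 1.17 km = 1170 m
t = L/v_c = 1170/0.1069 = 10940 d
   = 10940/365 = 30.0 yr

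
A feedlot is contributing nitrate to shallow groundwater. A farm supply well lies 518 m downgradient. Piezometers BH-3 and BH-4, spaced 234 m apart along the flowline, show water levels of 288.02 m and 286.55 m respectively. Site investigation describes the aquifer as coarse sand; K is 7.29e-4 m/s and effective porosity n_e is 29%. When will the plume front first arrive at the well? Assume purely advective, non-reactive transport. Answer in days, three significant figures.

Hydraulic gradient i = (288.02 − 286.55) / 234 = 1.47 / 234 = 0.006282
K = 7.29e-4 m/s × 86400 s/d = 62.99 m/d
q = Ki = 62.99 × 0.006282 = 0.3957 m/d
v_s = q/n_e = 0.3957/0.29 = 1.364 m/d
t = L / v = 518 / 1.364 = 379.7 d

380 days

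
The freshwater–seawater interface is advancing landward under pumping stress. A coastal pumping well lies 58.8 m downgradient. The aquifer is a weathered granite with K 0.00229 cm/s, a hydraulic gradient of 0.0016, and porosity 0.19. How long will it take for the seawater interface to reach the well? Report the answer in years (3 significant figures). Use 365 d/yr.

K = 0.00229 cm/s × 864 = 1.979 m/d
Darcy flux q = K·i = 1.979 × 0.0016 = 0.003166 m/d
Average linear velocity = 0.003166 / 0.19 = 0.01666 m/d
t = L / v = 58.8 / 0.01666 = 3529 d
   = 3529 / 365 = 9.67 yr

9.67 years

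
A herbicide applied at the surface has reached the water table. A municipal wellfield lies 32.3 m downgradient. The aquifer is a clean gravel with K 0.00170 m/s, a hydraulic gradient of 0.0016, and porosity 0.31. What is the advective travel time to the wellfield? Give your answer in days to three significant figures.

K = 0.00170 m/s × 86400 s/d = 146.9 m/d
Specific discharge q = 146.9 × 0.0016 = 0.2350 m/d
Seepage velocity v = q / n = 0.2350 / 0.31 = 0.7581 m/d
t = L / v = 32.3 / 0.7581 = 42.61 d

42.6 days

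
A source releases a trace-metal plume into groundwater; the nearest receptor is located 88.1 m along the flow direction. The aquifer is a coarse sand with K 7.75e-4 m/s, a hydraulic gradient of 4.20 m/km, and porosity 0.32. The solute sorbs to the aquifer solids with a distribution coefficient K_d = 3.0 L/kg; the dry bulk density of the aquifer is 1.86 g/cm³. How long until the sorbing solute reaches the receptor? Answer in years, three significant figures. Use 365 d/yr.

5.06 years

K = 7.75e-4 m/s × 86400 s/d = 66.96 m/d
q = Ki = 66.96 × 0.0042 = 0.2812 m/d
Seepage velocity v = q / n = 0.2812 / 0.32 = 0.8788 m/d
Retardation R = 1 + ρ_b·K_d/n = 1 + 1.86×3.0/0.32 = 18.44
Contaminant velocity v_c = v/R = 0.8788/18.44 = 0.04767 m/d
t = L/v_c = 88.1/0.04767 = 1848 d
   = 1848/365 = 5.06 yr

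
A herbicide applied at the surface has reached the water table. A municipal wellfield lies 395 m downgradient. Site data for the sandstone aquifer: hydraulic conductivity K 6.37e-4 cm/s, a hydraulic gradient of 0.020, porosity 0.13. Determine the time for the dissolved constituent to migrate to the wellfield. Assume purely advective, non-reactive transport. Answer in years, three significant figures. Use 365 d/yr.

12.8 years

K = 6.37e-4 cm/s × 864 = 0.5504 m/d
q = Ki = 0.5504 × 0.020 = 0.01101 m/d
v = Ki/n = 0.5504·0.020/0.13 = 0.08467 m/d
t = L / v = 395 / 0.08467 = 4665 d
   = 4665 / 365 = 12.8 yr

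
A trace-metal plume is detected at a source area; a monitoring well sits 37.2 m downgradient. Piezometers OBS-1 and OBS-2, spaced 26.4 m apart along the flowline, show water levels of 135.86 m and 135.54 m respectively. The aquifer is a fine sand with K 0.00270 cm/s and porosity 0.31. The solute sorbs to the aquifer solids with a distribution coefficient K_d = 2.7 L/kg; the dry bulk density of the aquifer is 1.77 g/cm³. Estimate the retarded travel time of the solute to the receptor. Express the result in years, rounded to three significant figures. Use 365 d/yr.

18.3 years

Hydraulic gradient i = (135.86 − 135.54) / 26.4 = 0.32 / 26.4 = 0.01212
K = 0.00270 cm/s × 864 = 2.333 m/d
Specific discharge q = 2.333 × 0.01212 = 0.02828 m/d
v = Ki/n = 2.333·0.01212/0.31 = 0.09121 m/d
Retardation R = 1 + ρ_b·K_d/n = 1 + 1.77×2.7/0.31 = 16.42
Contaminant velocity v_c = v/R = 0.09121/16.42 = 0.005556 m/d
t = L/v_c = 37.2/0.005556 = 6695 d
   = 6695/365 = 18.3 yr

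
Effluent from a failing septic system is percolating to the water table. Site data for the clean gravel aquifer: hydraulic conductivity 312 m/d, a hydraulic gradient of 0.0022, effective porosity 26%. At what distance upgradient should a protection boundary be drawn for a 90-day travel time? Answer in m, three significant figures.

238 m

Darcy flux q = K·i = 312 × 0.0022 = 0.6864 m/d
Average linear velocity = 0.6864 / 0.26 = 2.640 m/d
L = v × T = 2.640 × 90 = 237.6 m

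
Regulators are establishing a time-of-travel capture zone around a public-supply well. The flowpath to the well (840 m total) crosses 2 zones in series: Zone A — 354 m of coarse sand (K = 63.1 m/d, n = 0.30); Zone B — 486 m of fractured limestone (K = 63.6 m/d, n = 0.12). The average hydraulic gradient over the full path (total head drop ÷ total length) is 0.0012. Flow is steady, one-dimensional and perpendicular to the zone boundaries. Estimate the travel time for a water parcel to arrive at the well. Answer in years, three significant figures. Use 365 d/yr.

Continuity: the same q passes through each zone, so ΔH = q·Σ(L_j/K_j) — the zones act as resistances in series.
Σ(L/K) = 354/63.1 + 486/63.6 = 5.610 + 7.642 = 13.25 d
K_eq = L_total / Σ(L/K) = 840 / 13.25 = 63.39 m/d
q = K_eq · i = 63.39 × 0.0012 = 0.07607 m/d (same in every zone)
Zone A: v = q/n = 0.07607/0.30 = 0.2536 m/d → t_A = 354/0.2536 = 1396 d
Zone B: v = q/n = 0.07607/0.12 = 0.6339 m/d → t_B = 486/0.6339 = 766.7 d
Total t = 1396 + 766.7 = 2163 d
   = 2163 / 365 = 5.93 yr

5.93 years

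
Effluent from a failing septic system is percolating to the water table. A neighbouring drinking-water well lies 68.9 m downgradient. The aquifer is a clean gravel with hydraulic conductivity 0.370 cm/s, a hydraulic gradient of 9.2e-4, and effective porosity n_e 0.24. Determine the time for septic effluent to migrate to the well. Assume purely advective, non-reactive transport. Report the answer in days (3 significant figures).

K = 0.370 cm/s × 864 = 319.7 m/d
q = Ki = 319.7 × 9.2e-4 = 0.2941 m/d
Average linear velocity = 0.2941 / 0.24 = 1.225 m/d
t = L / v = 68.9 / 1.225 = 56.22 d

56.2 days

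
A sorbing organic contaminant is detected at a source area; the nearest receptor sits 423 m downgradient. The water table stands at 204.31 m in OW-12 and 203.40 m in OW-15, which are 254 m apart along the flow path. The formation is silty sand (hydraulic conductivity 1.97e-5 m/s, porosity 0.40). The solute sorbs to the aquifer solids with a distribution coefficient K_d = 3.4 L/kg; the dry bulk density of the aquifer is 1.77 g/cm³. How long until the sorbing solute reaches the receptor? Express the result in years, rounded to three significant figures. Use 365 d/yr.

1220 years

Hydraulic gradient i = (204.31 − 203.40) / 254 = 0.91 / 254 = 0.003583
K = 1.97e-5 m/s × 86400 s/d = 1.702 m/d
Darcy flux q = K·i = 1.702 × 0.003583 = 0.006098 m/d
Seepage velocity v = q / n = 0.006098 / 0.40 = 0.01525 m/d
Retardation R = 1 + ρ_b·K_d/n = 1 + 1.77×3.4/0.40 = 16.04
Contaminant velocity v_c = v/R = 0.01525/16.04 = 9.501e-4 m/d
t = L/v_c = 423/9.501e-4 = 445200 d
   = 445200/365 = 1220 yr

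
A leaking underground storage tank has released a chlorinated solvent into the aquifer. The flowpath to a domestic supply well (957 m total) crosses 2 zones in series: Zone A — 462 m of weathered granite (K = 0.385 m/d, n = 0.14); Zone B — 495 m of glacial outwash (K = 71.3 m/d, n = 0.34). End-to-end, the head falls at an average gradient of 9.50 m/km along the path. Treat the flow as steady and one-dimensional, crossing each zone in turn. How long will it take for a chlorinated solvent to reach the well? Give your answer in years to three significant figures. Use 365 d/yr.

For zones in series the flux q is common to all zones; the equivalent conductivity is the harmonic (thickness-weighted) mean, K_eq = L_total / Σ(L_j/K_j).
Σ(L/K) = 462/0.385 + 495/71.3 = 1200 + 6.942 = 1207 d
K_eq = L_total / Σ(L/K) = 957 / 1207 = 0.7929 m/d
q = K_eq · i = 0.7929 × 0.0095 = 0.007533 m/d (same in every zone)
Zone A: v = q/n = 0.007533/0.14 = 0.05380 m/d → t_A = 462/0.05380 = 8587 d
Zone B: v = q/n = 0.007533/0.34 = 0.02215 m/d → t_B = 495/0.02215 = 22340 d
Total t = 8587 + 22340 = 30930 d
   = 30930 / 365 = 84.7 yr

84.7 years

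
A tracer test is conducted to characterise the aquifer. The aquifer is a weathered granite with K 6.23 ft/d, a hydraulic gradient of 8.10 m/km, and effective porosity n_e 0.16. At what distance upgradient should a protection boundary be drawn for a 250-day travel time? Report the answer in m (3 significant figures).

K = 6.23 ft/d × 0.3048 = 1.899 m/d
Specific discharge q = 1.899 × 0.0081 = 0.01538 m/d
v_s = q/n_e = 0.01538/0.16 = 0.09613 m/d
L = v × T = 0.09613 × 250 = 24.03 m

24.0 m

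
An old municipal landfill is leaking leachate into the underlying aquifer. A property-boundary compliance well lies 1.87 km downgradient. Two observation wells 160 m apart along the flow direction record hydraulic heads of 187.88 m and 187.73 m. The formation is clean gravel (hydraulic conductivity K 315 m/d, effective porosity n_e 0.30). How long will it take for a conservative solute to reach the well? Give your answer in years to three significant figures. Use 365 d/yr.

5.20 years

Hydraulic gradient i = (187.88 − 187.73) / 160 = 0.15 / 160 = 9.375e-4
Specific discharge q = 315 × 9.375e-4 = 0.2953 m/d
v = Ki/n = 315·9.375e-4/0.30 = 0.9844 m/d
L = 1.87 km = 1870 m
t = L / v = 1870 / 0.9844 = 1900 d
   = 1900 / 365 = 5.20 yr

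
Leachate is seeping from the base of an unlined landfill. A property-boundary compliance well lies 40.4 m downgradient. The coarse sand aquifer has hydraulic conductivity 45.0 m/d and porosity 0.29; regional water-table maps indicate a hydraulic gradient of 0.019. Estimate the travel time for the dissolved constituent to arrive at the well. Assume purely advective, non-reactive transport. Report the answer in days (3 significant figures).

13.7 days

Specific discharge q = 45.0 × 0.019 = 0.8550 m/d
v_s = q/n_e = 0.8550/0.29 = 2.948 m/d
t = L / v = 40.4 / 2.948 = 13.70 d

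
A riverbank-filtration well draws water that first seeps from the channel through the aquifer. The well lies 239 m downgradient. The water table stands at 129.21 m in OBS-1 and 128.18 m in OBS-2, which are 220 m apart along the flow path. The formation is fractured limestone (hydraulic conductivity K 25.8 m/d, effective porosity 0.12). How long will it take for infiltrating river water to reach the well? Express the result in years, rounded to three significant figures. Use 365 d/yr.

0.651 years

Hydraulic gradient i = (129.21 − 128.18) / 220 = 1.03 / 220 = 0.004682
Specific discharge q = 25.8 × 0.004682 = 0.1208 m/d
Seepage velocity v = q / n = 0.1208 / 0.12 = 1.007 m/d
t = L / v = 239 / 1.007 = 237.4 d
   = 237.4 / 365 = 0.651 yr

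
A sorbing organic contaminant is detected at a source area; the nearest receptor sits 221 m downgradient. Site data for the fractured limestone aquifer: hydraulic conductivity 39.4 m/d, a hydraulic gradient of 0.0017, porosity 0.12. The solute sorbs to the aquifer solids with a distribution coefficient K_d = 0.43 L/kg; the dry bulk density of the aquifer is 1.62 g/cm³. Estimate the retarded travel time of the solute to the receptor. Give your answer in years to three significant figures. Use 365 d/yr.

7.38 years

Darcy flux q = K·i = 39.4 × 0.0017 = 0.06698 m/d
v_s = q/n_e = 0.06698/0.12 = 0.5582 m/d
Retardation R = 1 + ρ_b·K_d/n = 1 + 1.62×0.43/0.12 = 6.805
Contaminant velocity v_c = v/R = 0.5582/6.805 = 0.08202 m/d
t = L/v_c = 221/0.08202 = 2694 d
   = 2694/365 = 7.38 yr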